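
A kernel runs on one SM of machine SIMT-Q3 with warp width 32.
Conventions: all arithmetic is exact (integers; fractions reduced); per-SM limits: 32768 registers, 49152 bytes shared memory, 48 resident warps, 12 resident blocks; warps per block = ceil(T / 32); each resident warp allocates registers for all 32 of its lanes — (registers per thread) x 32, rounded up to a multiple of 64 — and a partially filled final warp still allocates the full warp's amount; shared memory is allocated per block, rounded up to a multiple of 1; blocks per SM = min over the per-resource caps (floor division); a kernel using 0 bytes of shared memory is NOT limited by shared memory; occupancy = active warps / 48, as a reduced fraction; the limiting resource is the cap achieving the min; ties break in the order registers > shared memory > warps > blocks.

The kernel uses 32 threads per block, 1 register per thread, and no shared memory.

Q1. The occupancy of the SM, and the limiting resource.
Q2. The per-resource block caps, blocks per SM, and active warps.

Answer: occupancy 1/4, limited by blocks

registers: 512 blocks
shared memory: no limit (kernel uses none)
warps: 48 blocks
blocks: 12 blocks

Answer: 12 blocks, 12 active warps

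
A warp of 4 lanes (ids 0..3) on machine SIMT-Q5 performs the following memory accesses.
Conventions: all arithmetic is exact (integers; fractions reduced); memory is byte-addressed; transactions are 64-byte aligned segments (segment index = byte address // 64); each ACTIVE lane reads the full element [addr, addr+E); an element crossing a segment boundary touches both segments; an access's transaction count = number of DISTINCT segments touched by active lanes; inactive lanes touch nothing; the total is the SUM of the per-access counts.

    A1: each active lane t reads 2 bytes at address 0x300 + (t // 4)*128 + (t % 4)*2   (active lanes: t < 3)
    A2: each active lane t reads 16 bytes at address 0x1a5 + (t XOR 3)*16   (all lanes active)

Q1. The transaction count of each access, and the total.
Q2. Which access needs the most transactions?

A1: 1 transaction
A2: 2 transactions

Answer: 1,2; total 3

Answer: A2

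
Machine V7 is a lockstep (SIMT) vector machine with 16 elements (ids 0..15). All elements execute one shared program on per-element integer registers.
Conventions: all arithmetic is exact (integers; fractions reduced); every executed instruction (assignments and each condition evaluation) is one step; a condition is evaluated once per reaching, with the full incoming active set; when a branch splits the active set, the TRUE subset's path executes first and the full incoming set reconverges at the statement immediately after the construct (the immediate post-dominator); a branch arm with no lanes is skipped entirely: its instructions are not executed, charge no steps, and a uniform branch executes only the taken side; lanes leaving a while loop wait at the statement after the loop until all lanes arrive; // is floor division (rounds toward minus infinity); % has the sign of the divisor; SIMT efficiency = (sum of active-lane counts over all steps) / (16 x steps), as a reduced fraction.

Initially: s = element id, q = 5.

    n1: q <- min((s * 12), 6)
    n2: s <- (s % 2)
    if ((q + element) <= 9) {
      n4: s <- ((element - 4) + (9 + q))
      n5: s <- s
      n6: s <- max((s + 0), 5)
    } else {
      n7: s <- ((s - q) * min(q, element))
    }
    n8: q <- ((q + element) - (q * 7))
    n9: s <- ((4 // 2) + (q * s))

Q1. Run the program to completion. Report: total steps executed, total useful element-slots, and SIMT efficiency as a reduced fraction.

Answer: 9 steps, 104 useful, 13/18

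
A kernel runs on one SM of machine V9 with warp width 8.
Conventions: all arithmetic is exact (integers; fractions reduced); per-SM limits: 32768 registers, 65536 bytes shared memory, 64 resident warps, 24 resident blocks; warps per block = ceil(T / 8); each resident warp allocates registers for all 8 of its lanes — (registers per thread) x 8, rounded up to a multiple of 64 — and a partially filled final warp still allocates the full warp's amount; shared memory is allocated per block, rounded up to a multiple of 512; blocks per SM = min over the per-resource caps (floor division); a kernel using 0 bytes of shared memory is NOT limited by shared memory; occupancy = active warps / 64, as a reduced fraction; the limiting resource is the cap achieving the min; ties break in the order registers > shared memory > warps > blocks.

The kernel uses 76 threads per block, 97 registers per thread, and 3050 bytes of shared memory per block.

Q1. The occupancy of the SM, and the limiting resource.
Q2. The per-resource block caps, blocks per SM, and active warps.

Answer: occupancy 15/32, limited by registers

registers: 3 blocks
shared memory: 21 blocks
warps: 6 blocks
blocks: 24 blocks

Answer: 3 blocks, 30 active warps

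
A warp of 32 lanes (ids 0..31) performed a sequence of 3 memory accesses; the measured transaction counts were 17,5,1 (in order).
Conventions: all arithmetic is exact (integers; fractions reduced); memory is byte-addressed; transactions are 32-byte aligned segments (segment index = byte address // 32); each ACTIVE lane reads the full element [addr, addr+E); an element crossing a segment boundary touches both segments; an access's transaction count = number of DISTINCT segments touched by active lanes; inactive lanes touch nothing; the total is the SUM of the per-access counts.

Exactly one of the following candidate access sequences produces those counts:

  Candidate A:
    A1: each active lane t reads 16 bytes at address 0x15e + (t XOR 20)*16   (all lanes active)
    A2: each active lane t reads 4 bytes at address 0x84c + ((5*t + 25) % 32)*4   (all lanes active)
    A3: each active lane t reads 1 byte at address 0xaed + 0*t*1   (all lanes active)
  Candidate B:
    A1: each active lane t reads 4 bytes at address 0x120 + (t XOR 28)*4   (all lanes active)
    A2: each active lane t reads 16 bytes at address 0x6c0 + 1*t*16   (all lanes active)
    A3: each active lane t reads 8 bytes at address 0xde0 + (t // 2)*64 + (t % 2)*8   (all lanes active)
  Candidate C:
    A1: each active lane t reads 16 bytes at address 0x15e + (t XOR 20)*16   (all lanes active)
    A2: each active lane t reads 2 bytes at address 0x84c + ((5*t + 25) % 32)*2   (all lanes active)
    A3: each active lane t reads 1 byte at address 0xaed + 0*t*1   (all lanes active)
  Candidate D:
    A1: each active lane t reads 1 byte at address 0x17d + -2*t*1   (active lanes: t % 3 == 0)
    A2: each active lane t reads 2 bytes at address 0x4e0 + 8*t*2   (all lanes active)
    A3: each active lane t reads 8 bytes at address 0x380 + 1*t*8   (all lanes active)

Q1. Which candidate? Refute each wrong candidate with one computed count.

B: A1 gives 4 transactions, not 17
C: A2 gives 3 transactions, not 5
D: A1 gives 2 transactions, not 17
A: all counts match (17,5,1)

Answer: A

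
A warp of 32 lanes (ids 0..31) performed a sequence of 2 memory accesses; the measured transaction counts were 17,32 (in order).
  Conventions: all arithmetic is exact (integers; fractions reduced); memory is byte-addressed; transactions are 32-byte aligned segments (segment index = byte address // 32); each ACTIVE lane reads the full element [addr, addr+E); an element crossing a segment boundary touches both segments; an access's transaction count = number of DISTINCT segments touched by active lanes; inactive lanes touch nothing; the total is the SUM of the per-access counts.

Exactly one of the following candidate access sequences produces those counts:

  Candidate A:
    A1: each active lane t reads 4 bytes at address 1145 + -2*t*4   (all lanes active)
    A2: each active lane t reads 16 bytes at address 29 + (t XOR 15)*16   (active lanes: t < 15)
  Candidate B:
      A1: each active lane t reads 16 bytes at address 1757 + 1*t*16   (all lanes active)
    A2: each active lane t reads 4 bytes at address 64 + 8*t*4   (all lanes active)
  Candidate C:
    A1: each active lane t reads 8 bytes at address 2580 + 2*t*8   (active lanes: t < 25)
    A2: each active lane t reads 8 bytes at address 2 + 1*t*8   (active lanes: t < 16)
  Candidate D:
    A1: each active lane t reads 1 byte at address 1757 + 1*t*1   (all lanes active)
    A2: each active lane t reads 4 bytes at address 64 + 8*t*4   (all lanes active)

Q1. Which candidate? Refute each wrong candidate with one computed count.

A: A1 gives 8 transactions, not 17
C: A1 gives 13 transactions, not 17
D: A1 gives 2 transactions, not 17
B: all counts match (17,32)

Answer: B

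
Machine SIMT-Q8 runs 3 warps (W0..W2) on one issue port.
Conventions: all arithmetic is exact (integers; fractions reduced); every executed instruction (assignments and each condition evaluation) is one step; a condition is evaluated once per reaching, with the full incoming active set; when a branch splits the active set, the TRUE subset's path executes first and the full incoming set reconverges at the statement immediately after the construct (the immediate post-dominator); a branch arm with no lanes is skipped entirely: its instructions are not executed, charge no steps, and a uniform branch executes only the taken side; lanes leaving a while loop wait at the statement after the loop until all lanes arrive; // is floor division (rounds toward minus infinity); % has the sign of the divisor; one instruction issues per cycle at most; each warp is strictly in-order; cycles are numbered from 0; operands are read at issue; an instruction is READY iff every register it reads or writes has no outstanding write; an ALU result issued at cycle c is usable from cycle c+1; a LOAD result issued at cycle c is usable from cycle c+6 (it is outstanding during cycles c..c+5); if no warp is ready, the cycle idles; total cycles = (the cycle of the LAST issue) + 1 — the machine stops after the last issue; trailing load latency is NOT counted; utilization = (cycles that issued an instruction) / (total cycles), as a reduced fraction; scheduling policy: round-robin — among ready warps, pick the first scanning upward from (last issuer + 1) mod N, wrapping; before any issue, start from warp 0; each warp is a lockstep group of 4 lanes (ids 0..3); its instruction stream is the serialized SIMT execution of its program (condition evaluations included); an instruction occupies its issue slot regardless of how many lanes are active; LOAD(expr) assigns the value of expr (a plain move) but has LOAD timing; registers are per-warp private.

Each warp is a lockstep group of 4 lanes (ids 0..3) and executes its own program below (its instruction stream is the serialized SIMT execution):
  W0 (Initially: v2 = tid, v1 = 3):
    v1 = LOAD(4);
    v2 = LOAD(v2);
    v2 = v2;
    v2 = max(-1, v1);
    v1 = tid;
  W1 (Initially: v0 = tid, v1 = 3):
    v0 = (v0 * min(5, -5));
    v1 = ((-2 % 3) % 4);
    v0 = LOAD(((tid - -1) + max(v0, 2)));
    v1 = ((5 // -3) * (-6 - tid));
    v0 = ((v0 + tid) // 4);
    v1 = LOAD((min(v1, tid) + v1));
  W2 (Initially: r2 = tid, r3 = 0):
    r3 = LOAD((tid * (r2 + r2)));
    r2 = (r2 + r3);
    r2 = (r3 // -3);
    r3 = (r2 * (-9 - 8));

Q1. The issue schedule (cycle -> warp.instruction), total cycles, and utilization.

cycle 0: W0.I0
cycle 1: W1.I0
cycle 2: W2.I0
cycle 3: W0.I1
cycle 4: W1.I1
cycle 5: W1.I2
cycle 6: W1.I3
cycle 7: idle
cycle 8: W2.I1
cycle 9: W0.I2
cycle 10: W2.I2
cycle 11: W0.I3
cycle 12: W1.I4
cycle 13: W2.I3
cycle 14: W0.I4
cycle 15: W1.I5

Answer: 16 cycles, utilization 15/16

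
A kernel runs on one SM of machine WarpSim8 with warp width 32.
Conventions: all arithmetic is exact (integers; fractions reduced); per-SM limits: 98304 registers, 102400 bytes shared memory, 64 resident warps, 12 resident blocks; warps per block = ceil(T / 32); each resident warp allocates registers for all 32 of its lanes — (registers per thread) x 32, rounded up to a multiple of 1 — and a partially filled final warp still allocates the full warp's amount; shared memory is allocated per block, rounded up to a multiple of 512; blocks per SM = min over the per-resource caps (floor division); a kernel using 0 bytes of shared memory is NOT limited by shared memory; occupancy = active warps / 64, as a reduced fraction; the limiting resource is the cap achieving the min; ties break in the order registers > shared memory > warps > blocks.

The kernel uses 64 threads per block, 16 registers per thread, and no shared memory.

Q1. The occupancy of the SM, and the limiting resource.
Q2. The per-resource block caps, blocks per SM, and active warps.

Answer: occupancy 3/8, limited by blocks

registers: 96 blocks
shared memory: no limit (kernel uses none)
warps: 32 blocks
blocks: 12 blocks

Answer: 12 blocks, 24 active warps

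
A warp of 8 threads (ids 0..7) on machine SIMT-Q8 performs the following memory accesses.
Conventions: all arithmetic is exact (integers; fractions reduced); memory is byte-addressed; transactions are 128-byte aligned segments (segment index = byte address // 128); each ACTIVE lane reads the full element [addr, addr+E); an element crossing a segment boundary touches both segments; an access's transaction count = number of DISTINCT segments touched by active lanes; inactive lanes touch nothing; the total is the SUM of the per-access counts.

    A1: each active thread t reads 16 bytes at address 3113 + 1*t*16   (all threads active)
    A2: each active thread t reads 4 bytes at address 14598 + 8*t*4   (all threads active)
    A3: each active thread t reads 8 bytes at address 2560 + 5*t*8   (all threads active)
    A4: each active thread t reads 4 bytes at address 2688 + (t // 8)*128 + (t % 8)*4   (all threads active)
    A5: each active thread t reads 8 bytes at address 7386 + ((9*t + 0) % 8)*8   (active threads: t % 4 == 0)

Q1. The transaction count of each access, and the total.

A1: 2 transactions
A2: 2 transactions
A3: 3 transactions
A4: 1 transaction
A5: 2 transactions

Answer: 2,2,3,1,2; total 10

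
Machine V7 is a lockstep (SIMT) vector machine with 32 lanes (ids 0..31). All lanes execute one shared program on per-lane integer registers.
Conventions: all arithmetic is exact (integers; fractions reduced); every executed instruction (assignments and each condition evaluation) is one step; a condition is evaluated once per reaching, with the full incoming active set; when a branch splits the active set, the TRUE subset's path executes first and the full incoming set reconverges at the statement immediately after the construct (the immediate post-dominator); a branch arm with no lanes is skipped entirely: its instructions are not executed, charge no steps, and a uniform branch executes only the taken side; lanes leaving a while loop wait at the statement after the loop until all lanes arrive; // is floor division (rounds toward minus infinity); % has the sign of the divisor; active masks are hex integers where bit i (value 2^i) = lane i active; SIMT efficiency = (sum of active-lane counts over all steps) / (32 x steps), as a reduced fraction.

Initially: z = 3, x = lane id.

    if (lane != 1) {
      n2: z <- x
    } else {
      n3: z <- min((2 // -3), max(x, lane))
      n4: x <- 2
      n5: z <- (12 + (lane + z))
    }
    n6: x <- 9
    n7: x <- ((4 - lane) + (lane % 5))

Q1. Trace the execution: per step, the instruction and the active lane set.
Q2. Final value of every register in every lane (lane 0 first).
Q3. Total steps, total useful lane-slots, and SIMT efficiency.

step 0: eval (lane != 1)             0xffffffff
step 1: z <- x                       0xfffffffd
step 2: z <- min((2 // -3), max(x, lane)) 0x00000002
step 3: x <- 2                       0x00000002
step 4: z <- (12 + (lane + z))       0x00000002
step 5: x <- 9                       0xffffffff
step 6: x <- ((4 - lane) + (lane % 5)) 0xffffffff

Answer: 7 steps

z: 0,12,2,3,4,5,6,7,8,9,10,11,12,13,14,15,16,17,18,19,20,21,22,23,24,25,26,27,28,29,30,31
x: 4,4,4,4,4,-1,-1,-1,-1,-1,-6,-6,-6,-6,-6,-11,-11,-11,-11,-11,-16,-16,-16,-16,-16,-21,-21,-21,-21,-21,-26,-26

steps = 7; useful = 130; efficiency = 130/224 = 65/112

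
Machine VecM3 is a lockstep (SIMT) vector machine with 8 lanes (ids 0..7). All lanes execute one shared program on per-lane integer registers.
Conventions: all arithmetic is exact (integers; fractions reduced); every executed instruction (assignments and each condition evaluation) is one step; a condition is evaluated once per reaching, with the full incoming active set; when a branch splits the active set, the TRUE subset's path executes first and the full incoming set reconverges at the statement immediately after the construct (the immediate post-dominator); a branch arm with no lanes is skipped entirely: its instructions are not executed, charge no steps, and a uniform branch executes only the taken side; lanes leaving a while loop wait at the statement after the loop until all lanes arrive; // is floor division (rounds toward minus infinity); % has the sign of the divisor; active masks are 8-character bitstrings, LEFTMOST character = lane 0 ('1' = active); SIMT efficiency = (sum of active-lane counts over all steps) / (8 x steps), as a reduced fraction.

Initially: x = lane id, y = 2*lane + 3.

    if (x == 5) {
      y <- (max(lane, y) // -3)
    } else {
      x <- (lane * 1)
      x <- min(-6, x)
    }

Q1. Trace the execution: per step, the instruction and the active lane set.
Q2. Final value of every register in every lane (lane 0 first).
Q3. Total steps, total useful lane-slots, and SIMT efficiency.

step 0: eval (x == 5)                11111111
step 1: y <- (max(lane, y) // -3)    00000100
step 2: x <- (lane * 1)              11111011
step 3: x <- min(-6, x)              11111011

Answer: 4 steps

x: -6,-6,-6,-6,-6,5,-6,-6
y: 3,5,7,9,11,-5,15,17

steps = 4; useful = 23; efficiency = 23/32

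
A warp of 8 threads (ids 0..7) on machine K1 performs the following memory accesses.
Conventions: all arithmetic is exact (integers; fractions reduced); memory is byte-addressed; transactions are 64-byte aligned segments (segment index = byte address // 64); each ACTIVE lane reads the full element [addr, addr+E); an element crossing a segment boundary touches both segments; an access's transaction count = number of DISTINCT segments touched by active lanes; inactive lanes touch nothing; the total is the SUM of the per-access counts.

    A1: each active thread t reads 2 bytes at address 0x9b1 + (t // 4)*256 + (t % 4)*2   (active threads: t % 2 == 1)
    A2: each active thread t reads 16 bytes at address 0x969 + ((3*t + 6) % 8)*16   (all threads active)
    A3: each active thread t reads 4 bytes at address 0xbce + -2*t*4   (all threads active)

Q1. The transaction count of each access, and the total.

A1: 2 transactions
A2: 3 transactions
A3: 2 transactions

Answer: 2,3,2; total 7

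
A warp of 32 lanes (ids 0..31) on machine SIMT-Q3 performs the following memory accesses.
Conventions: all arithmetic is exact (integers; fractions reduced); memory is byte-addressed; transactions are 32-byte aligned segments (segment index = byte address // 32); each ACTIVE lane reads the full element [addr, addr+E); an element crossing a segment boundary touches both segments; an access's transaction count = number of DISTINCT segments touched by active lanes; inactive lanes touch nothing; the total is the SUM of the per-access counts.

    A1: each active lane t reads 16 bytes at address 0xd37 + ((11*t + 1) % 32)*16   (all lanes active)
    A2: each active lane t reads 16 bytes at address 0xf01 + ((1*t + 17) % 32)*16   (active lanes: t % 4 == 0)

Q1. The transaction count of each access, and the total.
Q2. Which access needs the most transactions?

A1: 17 transactions
A2: 16 transactions

Answer: 17,16; total 33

Answer: A1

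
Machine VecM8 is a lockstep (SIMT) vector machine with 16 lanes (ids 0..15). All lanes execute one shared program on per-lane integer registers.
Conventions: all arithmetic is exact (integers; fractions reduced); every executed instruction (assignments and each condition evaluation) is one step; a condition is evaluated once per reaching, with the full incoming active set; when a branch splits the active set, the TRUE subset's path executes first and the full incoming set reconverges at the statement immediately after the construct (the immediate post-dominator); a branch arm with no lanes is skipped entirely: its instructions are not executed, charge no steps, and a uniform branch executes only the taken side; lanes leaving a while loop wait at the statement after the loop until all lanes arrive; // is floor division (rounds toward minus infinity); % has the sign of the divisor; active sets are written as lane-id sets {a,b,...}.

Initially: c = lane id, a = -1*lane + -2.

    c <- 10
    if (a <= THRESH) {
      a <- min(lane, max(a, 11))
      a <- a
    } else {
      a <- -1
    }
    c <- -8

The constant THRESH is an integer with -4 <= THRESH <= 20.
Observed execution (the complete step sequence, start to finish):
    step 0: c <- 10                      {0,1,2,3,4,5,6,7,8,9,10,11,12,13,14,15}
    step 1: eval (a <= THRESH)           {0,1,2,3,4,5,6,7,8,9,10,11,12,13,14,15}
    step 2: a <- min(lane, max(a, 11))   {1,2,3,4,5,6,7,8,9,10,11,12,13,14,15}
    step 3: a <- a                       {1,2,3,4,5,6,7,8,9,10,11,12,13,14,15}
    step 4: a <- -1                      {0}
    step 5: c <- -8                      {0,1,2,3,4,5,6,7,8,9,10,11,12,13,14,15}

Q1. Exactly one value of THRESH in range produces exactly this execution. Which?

Answer: THRESH = -3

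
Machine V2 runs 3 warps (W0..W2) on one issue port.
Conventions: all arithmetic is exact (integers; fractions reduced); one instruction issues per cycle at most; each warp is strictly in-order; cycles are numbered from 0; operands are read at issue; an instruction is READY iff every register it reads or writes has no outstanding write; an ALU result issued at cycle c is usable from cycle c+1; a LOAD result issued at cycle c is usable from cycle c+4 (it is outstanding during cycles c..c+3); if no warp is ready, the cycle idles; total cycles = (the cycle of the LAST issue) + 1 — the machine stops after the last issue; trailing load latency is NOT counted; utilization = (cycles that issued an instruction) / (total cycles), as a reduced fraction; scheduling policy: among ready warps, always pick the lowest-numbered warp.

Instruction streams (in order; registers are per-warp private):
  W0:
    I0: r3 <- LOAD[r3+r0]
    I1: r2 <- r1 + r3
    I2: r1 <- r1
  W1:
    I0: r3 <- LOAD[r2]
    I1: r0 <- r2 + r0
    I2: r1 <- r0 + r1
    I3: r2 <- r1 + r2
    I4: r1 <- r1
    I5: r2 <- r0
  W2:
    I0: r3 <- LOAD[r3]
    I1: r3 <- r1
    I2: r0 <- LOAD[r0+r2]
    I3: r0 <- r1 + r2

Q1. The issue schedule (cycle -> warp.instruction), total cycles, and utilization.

cycle 0: W0.I0
cycle 1: W1.I0
cycle 2: W1.I1
cycle 3: W1.I2
cycle 4: W0.I1
cycle 5: W0.I2
cycle 6: W1.I3
cycle 7: W1.I4
cycle 8: W1.I5
cycle 9: W2.I0
cycle 10: idle
cycle 11: idle
cycle 12: idle
cycle 13: W2.I1
cycle 14: W2.I2
cycle 15: idle
cycle 16: idle
cycle 17: idle
cycle 18: W2.I3

Answer: 19 cycles, utilization 13/19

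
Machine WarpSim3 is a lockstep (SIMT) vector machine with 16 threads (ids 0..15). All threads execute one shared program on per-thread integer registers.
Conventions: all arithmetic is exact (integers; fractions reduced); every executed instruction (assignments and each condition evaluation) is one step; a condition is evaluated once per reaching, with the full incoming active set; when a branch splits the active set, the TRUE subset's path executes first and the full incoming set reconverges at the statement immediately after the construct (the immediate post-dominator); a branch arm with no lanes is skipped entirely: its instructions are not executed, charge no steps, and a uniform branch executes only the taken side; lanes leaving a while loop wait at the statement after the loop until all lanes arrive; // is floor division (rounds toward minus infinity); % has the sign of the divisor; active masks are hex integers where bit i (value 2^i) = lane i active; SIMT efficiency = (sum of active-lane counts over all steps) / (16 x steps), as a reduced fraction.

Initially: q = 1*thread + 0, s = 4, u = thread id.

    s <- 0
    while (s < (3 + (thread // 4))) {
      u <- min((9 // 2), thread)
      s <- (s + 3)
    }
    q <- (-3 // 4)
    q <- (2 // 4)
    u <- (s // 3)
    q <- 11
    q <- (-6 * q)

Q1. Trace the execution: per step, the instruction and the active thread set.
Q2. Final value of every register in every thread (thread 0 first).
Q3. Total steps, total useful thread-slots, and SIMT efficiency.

step 0: s <- 0                       0xffff
step 1: eval (s < (3 + (thread // 4))) 0xffff
step 2: u <- min((9 // 2), thread)   0xffff
step 3: s <- (s + 3)                 0xffff
step 4: eval (s < (3 + (thread // 4))) 0xffff
step 5: u <- min((9 // 2), thread)   0xfff0
step 6: s <- (s + 3)                 0xfff0
step 7: eval (s < (3 + (thread // 4))) 0xfff0
step 8: q <- (-3 // 4)               0xffff
step 9: q <- (2 // 4)                0xffff
step 10: u <- (s // 3)                0xffff
step 11: q <- 11                      0xffff
step 12: q <- (-6 * q)                0xffff

Answer: 13 steps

q: -66,-66,-66,-66,-66,-66,-66,-66,-66,-66,-66,-66,-66,-66,-66,-66
s: 3,3,3,3,6,6,6,6,6,6,6,6,6,6,6,6
u: 1,1,1,1,2,2,2,2,2,2,2,2,2,2,2,2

steps = 13; useful = 196; efficiency = 196/208 = 49/52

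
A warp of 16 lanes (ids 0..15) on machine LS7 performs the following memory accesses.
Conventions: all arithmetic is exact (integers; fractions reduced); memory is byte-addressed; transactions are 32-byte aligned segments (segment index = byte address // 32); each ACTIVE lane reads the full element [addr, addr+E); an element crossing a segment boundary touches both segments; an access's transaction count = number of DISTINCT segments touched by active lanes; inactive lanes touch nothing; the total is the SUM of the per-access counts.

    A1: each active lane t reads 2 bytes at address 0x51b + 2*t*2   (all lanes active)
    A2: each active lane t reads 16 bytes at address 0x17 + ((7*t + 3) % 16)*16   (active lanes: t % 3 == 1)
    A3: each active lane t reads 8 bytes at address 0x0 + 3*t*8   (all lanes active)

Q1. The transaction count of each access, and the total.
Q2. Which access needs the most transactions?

A1: 3 transactions
A2: 6 transactions
A3: 12 transactions

Answer: 3,6,12; total 21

Answer: A3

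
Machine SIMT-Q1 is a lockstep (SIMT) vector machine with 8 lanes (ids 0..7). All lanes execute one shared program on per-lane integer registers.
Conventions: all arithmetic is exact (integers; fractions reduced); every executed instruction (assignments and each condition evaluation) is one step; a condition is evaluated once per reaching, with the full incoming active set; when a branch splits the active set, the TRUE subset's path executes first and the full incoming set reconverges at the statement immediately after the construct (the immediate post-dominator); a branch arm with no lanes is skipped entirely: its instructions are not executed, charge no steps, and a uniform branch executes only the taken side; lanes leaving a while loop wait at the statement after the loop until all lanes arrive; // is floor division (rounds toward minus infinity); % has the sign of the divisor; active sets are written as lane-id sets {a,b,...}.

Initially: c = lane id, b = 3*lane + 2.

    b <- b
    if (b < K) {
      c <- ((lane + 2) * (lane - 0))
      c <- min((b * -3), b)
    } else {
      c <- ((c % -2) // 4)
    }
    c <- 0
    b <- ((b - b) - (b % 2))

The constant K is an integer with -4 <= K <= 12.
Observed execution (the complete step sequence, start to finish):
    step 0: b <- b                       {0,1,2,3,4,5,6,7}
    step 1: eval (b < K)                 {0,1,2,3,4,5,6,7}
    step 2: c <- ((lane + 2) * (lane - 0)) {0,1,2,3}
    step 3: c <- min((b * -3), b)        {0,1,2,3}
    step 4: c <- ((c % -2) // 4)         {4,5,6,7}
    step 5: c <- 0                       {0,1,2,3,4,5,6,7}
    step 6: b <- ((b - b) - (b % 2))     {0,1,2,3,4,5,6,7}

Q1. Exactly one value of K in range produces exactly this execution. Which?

Answer: K = 12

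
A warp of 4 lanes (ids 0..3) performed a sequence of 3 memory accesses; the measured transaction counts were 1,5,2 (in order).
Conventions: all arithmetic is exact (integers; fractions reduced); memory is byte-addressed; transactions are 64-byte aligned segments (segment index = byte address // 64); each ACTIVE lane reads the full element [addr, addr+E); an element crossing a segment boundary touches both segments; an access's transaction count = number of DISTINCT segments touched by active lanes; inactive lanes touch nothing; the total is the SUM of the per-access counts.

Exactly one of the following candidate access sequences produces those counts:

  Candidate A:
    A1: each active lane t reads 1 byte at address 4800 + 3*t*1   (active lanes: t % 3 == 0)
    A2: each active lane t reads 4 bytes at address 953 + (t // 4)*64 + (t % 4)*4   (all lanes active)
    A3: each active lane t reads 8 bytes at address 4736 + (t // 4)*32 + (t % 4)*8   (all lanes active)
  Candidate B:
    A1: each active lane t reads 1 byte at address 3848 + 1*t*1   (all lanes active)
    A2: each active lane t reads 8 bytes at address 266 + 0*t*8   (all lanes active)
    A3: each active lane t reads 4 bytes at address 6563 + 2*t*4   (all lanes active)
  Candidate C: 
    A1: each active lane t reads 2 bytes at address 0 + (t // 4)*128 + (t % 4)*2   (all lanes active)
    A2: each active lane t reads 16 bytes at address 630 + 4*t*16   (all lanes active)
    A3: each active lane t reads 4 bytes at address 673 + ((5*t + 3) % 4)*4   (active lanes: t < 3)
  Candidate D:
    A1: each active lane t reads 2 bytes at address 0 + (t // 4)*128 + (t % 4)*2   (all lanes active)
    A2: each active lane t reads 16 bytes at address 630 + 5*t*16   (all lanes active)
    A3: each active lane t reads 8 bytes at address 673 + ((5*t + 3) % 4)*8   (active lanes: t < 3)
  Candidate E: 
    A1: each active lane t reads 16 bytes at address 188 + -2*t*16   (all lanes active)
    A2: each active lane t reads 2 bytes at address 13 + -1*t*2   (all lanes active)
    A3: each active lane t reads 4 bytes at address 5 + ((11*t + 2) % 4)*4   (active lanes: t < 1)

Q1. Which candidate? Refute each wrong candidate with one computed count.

A: A2 gives 2 transactions, not 5
B: A2 gives 1 transaction, not 5
C: A3 gives 1 transaction, not 2
E: A1 gives 3 transactions, not 1
D: all counts match (1,5,2)

Answer: D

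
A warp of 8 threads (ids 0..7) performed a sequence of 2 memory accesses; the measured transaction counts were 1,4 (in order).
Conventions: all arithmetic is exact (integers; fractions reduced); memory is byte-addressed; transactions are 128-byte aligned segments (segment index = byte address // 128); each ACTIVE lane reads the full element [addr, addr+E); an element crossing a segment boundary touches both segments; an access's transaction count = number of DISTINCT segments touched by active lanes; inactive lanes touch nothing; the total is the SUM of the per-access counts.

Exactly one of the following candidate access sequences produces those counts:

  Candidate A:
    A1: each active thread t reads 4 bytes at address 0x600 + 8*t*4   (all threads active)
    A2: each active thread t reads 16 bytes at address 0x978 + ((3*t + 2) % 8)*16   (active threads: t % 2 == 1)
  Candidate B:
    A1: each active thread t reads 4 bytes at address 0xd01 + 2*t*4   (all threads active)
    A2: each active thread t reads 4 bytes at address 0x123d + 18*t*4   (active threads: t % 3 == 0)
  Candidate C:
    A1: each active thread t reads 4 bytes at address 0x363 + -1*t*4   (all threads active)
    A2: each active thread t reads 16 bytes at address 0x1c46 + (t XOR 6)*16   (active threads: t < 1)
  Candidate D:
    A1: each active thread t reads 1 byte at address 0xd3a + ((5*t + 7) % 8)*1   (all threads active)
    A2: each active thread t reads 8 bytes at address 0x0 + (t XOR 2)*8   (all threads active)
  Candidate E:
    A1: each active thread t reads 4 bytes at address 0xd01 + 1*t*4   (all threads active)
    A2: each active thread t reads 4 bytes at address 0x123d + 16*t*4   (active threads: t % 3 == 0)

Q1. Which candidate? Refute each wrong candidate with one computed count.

A: A1 gives 2 transactions, not 1
B: A2 gives 3 transactions, not 4
C: A2 gives 1 transaction, not 4
D: A2 gives 1 transaction, not 4
E: all counts match (1,4)

Answer: E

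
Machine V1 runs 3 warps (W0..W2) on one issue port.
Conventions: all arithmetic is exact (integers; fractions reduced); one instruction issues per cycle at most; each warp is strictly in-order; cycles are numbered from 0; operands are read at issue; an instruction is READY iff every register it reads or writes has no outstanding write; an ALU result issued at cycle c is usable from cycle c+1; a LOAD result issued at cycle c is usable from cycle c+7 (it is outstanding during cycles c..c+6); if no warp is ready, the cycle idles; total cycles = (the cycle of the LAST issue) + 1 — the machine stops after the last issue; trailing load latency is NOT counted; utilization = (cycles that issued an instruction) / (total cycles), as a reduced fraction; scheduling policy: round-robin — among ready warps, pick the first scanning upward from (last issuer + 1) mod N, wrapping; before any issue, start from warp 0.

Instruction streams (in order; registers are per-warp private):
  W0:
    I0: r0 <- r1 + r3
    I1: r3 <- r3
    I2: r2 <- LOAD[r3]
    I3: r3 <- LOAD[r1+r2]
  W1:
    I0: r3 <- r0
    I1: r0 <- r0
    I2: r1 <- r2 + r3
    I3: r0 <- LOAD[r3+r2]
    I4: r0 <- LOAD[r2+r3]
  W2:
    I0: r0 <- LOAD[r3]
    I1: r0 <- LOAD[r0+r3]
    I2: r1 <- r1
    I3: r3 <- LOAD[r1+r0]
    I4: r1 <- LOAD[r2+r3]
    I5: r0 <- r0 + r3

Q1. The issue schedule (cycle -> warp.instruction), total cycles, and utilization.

cycle 0: W0.I0
cycle 1: W1.I0
cycle 2: W2.I0
cycle 3: W0.I1
cycle 4: W1.I1
cycle 5: W0.I2
cycle 6: W1.I2
cycle 7: W1.I3
cycle 8: idle
cycle 9: W2.I1
cycle 10: W2.I2
cycle 11: idle
cycle 12: W0.I3
cycle 13: idle
cycle 14: W1.I4
cycle 15: idle
cycle 16: W2.I3
cycle 17: idle
cycle 18: idle
cycle 19: idle
cycle 20: idle
cycle 21: idle
cycle 22: idle
cycle 23: W2.I4
cycle 24: W2.I5

Answer: 25 cycles, utilization 3/5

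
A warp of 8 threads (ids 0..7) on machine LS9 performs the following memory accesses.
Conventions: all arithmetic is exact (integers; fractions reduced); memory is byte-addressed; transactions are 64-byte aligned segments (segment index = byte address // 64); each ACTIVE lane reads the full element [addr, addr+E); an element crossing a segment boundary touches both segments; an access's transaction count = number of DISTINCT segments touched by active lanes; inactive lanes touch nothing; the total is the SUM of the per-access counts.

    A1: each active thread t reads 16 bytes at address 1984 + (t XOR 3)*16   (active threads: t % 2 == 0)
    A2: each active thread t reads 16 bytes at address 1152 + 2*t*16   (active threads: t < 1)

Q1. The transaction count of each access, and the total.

A1: 2 transactions
A2: 1 transaction

Answer: 2,1; total 3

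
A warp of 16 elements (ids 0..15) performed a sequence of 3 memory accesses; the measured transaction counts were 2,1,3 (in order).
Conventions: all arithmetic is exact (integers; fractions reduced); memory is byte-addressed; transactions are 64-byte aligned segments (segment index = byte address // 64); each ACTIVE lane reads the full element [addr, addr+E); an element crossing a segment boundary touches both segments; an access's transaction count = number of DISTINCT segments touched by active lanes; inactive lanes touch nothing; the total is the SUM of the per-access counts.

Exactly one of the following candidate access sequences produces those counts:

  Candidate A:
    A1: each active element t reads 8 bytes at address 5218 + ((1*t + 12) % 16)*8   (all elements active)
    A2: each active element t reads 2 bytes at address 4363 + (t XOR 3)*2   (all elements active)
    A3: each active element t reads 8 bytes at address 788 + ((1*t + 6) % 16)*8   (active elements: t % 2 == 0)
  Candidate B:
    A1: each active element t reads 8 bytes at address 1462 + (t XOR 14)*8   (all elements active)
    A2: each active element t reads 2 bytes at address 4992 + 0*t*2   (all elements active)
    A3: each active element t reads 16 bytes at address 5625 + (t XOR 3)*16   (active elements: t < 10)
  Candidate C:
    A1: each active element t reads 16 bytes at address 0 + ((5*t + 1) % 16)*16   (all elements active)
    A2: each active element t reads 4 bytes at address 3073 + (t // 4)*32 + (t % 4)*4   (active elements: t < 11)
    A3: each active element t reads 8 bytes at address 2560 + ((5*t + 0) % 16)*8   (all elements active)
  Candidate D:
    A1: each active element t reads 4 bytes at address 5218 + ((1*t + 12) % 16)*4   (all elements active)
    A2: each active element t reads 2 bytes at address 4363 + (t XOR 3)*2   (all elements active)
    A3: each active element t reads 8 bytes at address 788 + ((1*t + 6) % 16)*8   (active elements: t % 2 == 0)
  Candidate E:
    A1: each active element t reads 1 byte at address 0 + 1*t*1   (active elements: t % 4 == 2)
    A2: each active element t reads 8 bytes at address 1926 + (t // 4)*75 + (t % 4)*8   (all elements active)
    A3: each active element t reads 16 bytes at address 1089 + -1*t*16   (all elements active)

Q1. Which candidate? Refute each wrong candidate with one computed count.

A: A1 gives 3 transactions, not 2
B: A1 gives 3 transactions, not 2
C: A1 gives 4 transactions, not 2
E: A1 gives 1 transaction, not 2
D: all counts match (2,1,3)

Answer: D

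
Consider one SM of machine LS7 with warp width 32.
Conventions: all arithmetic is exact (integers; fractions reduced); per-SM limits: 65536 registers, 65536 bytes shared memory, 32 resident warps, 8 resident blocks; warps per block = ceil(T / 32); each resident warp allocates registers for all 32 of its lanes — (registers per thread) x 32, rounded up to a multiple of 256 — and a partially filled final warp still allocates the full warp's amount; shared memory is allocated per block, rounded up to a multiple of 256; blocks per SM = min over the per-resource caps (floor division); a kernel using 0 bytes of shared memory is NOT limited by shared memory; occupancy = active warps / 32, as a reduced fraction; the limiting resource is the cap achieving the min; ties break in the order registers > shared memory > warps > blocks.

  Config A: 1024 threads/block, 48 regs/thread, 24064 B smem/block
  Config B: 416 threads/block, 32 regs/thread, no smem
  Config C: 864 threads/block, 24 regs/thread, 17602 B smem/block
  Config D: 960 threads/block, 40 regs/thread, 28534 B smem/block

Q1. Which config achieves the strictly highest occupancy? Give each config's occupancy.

occupancies: A 1, B 13/16, C 27/32, D 15/16

Answer: A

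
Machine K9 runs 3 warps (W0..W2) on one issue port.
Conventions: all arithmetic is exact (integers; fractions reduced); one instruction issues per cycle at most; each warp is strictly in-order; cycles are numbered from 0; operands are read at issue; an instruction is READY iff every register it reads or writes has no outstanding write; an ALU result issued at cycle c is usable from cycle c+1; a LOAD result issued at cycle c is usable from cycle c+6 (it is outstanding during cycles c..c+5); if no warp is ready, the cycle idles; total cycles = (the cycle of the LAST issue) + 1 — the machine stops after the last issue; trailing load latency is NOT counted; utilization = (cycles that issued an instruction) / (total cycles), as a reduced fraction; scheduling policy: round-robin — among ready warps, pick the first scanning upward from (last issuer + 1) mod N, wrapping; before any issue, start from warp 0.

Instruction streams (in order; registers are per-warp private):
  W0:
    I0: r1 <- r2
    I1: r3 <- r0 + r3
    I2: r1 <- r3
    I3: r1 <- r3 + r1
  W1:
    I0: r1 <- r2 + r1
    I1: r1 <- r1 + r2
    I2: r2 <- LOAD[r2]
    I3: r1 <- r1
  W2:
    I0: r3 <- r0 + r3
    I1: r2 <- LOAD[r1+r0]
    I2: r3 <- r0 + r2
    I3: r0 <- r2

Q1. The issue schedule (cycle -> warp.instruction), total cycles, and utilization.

cycle 0: W0.I0
cycle 1: W1.I0
cycle 2: W2.I0
cycle 3: W0.I1
cycle 4: W1.I1
cycle 5: W2.I1
cycle 6: W0.I2
cycle 7: W1.I2
cycle 8: W0.I3
cycle 9: W1.I3
cycle 10: idle
cycle 11: W2.I2
cycle 12: W2.I3

Answer: 13 cycles, utilization 12/13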